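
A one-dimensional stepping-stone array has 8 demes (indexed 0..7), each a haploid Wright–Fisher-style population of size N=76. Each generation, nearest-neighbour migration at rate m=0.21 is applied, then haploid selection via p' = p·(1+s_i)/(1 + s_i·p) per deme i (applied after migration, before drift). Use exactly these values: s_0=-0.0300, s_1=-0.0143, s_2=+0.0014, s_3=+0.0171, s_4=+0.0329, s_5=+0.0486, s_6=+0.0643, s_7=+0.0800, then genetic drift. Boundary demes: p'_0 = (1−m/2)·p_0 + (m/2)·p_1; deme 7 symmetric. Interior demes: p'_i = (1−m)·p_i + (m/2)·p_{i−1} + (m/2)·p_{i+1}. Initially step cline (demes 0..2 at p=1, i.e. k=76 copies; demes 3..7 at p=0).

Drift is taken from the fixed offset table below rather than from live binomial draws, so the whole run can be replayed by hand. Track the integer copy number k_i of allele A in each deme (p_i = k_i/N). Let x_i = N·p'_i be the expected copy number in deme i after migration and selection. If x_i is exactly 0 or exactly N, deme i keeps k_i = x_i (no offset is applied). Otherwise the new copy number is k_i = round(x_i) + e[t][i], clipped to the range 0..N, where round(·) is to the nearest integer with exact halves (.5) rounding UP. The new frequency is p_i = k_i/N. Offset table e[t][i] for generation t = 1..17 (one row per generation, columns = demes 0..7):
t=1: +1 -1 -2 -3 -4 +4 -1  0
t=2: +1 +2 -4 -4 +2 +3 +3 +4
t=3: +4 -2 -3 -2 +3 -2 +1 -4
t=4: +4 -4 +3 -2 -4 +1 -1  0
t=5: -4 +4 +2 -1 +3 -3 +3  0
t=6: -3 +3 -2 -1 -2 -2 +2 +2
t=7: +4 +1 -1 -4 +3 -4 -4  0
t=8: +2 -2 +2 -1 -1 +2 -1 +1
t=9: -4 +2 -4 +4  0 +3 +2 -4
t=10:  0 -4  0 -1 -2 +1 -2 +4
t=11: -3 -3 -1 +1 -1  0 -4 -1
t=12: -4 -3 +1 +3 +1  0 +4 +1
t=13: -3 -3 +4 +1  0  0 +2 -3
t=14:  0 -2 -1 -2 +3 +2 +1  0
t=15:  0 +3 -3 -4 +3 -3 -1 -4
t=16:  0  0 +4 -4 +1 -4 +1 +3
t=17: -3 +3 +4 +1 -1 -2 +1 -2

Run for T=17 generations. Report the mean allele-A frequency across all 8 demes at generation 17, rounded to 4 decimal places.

0.3388

t=0: k=[76 76 76 0 0 0 0 0]
t=1: x=[76.0000 76.0000 68.0300 8.1019 0.0000 0.0000 0.0000 0.0000] k=[76 76 66 5 0 0 0 0]
t=2: x=[76.0000 74.9350 60.6621 11.0390 0.5421 0.0000 0.0000 0.0000] k=[76 76 57 7 3 0 0 0]
t=3: x=[76.0000 73.9768 53.7670 12.0004 3.2028 0.3302 0.0000 0.0000] k=[76 72 51 10 6 0 0 0]
t=4: x=[75.5671 70.1375 48.9244 14.0785 5.9655 0.6604 0.0000 0.0000] k=[76 66 52 12 2 2 0 0]
t=5: x=[74.9180 65.4498 49.2942 15.3567 3.1462 1.8748 0.2235 0.0000] k=[71 69 51 14 6 0 3 0]
t=6: x=[70.6402 67.2086 49.0293 17.2702 6.3971 0.9903 2.5173 0.3401] k=[68 70 47 16 4 0 5 2]
t=7: x=[67.9945 67.2643 46.1854 18.2289 4.9888 0.9903 4.4120 2.4941] k=[72 68 45 14 8 0 0 2]
t=8: x=[71.4515 65.8793 44.1859 16.8463 8.0192 0.8804 0.2235 1.9296] k=[73 64 46 16 7 3 0 3]
t=9: x=[71.9395 62.8996 44.7657 18.4408 7.7473 3.2495 0.6702 2.8916] k=[68 65 41 22 8 6 3 0]
t=10: x=[67.4567 62.6371 41.5514 22.7947 9.5265 6.1583 3.1848 0.3401] k=[67 59 42 22 8 7 1 4]
t=11: x=[65.8961 57.8568 41.7113 22.9004 9.6341 6.7617 2.0667 3.9644] k=[63 55 41 24 9 7 0 3]
t=12: x=[61.8119 54.1464 40.7114 24.4906 10.6582 6.7617 1.1165 2.8916] k=[58 51 42 27 12 7 5 4]
t=13: x=[56.8317 50.5468 41.3964 27.2959 13.4036 7.6348 5.4099 4.4143] k=[54 48 45 28 13 8 7 1]
t=14: x=[52.8830 48.0610 43.5560 28.5114 14.4245 8.7819 6.8538 1.7574] k=[53 46 43 27 17 11 8 2]
t=15: x=[51.7650 46.1594 41.6613 27.9288 17.8584 11.7797 8.1263 2.8326] k=[52 49 39 24 21 9 7 0]
t=16: x=[51.1786 48.0108 38.5016 25.5468 20.5365 10.4711 6.8538 0.7932] k=[51 48 43 22 22 6 8 4]
t=17: x=[50.1682 47.5340 41.3464 24.4856 20.8055 8.2319 7.7953 4.7515] k=[47 51 45 25 20 6 9 3]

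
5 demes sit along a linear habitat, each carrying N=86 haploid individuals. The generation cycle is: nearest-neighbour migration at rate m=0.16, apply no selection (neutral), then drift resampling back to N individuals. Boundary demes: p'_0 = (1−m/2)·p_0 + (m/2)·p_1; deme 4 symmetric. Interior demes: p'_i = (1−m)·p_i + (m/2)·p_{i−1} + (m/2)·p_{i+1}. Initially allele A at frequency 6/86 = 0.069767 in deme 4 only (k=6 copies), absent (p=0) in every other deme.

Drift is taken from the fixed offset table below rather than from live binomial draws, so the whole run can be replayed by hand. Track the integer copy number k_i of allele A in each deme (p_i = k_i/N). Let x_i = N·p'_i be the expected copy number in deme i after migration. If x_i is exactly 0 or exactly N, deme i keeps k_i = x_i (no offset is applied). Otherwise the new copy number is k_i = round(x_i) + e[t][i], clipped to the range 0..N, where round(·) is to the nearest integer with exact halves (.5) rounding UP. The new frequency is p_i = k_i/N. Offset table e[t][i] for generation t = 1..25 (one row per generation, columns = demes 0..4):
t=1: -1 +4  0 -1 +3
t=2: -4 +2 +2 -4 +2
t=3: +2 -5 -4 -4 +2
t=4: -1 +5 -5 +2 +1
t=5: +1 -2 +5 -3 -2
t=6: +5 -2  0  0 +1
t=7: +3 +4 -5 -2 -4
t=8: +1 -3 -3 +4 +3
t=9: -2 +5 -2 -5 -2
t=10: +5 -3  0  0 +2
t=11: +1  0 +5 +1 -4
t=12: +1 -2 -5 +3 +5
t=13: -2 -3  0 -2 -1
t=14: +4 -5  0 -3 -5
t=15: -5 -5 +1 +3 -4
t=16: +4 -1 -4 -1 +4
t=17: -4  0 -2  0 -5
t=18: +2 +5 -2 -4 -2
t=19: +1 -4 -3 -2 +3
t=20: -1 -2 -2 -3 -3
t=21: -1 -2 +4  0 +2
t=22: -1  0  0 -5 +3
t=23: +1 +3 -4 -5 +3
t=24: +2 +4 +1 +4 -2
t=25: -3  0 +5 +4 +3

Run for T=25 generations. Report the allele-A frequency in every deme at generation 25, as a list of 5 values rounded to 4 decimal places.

t=0: k=[0 0 0 0 6]
t=1: x=[0.0000 0.0000 0.0000 0.4800 5.5200] k=[0 0 0 0 9]
t=2: x=[0.0000 0.0000 0.0000 0.7200 8.2800] k=[0 0 0 0 10]
t=3: x=[0.0000 0.0000 0.0000 0.8000 9.2000] k=[0 0 0 0 11]
t=4: x=[0.0000 0.0000 0.0000 0.8800 10.1200] k=[0 0 0 3 11]
t=5: x=[0.0000 0.0000 0.2400 3.4000 10.3600] k=[0 0 5 0 8]
t=6: x=[0.0000 0.4000 4.2000 1.0400 7.3600] k=[0 0 4 1 8]
t=7: x=[0.0000 0.3200 3.4400 1.8000 7.4400] k=[0 4 0 0 3]
t=8: x=[0.3200 3.3600 0.3200 0.2400 2.7600] k=[1 0 0 4 6]
t=9: x=[0.9200 0.0800 0.3200 3.8400 5.8400] k=[0 5 0 0 4]
t=10: x=[0.4000 4.2000 0.4000 0.3200 3.6800] k=[5 1 0 0 6]
t=11: x=[4.6800 1.2400 0.0800 0.4800 5.5200] k=[6 1 5 1 2]
t=12: x=[5.6000 1.7200 4.3600 1.4000 1.9200] k=[7 0 0 4 7]
t=13: x=[6.4400 0.5600 0.3200 3.9200 6.7600] k=[4 0 0 2 6]
t=14: x=[3.6800 0.3200 0.1600 2.1600 5.6800] k=[8 0 0 0 1]
t=15: x=[7.3600 0.6400 0.0000 0.0800 0.9200] k=[2 0 0 3 0]
t=16: x=[1.8400 0.1600 0.2400 2.5200 0.2400] k=[6 0 0 2 4]
t=17: x=[5.5200 0.4800 0.1600 2.0000 3.8400] k=[2 0 0 2 0]
t=18: x=[1.8400 0.1600 0.1600 1.6800 0.1600] k=[4 5 0 0 0]
t=19: x=[4.0800 4.5200 0.4000 0.0000 0.0000] k=[5 1 0 0 0]
t=20: x=[4.6800 1.2400 0.0800 0.0000 0.0000] k=[4 0 0 0 0]
t=21: x=[3.6800 0.3200 0.0000 0.0000 0.0000] k=[3 0 0 0 0]
t=22: x=[2.7600 0.2400 0.0000 0.0000 0.0000] k=[2 0 0 0 0]
t=23: x=[1.8400 0.1600 0.0000 0.0000 0.0000] k=[3 3 0 0 0]
t=24: x=[3.0000 2.7600 0.2400 0.0000 0.0000] k=[5 7 1 0 0]
t=25: x=[5.1600 6.3600 1.4000 0.0800 0.0000] k=[2 6 6 4 0]

[0.0233, 0.0698, 0.0698, 0.0465, 0.0000]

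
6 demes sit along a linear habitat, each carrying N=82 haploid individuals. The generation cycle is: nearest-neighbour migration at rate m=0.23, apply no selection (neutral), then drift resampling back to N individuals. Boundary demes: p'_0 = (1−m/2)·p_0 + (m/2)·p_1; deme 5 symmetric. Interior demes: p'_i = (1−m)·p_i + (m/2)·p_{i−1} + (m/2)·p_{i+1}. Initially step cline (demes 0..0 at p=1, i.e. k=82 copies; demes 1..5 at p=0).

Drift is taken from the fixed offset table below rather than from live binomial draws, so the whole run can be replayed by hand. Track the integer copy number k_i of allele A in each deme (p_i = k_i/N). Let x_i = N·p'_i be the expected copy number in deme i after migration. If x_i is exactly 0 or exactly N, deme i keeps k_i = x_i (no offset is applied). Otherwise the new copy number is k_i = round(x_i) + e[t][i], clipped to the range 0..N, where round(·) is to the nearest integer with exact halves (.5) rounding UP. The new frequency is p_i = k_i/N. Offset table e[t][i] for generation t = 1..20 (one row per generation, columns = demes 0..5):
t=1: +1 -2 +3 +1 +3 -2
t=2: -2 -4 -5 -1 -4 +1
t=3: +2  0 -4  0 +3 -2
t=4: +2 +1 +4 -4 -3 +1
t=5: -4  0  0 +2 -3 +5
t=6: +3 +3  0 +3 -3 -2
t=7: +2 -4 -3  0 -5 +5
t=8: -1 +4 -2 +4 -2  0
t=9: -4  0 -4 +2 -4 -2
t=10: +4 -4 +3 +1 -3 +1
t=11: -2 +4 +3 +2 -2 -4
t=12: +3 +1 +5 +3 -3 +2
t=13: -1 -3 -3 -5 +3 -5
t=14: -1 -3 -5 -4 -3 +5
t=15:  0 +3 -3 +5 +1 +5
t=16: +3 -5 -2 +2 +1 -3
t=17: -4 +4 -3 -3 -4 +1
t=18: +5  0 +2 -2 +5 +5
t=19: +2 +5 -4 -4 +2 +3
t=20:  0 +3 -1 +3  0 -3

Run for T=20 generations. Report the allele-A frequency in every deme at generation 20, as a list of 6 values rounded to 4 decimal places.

[0.4146, 0.3659, 0.1220, 0.0976, 0.1341, 0.1463]

t=0: k=[82 0 0 0 0 0]
t=1: x=[72.5700 9.4300 0.0000 0.0000 0.0000 0.0000] k=[74 7 0 0 0 0]
t=2: x=[66.2950 13.9000 0.8050 0.0000 0.0000 0.0000] k=[64 10 0 0 0 0]
t=3: x=[57.7900 15.0600 1.1500 0.0000 0.0000 0.0000] k=[60 15 0 0 0 0]
t=4: x=[54.8250 18.4500 1.7250 0.0000 0.0000 0.0000] k=[57 19 6 0 0 0]
t=5: x=[52.6300 21.8750 6.8050 0.6900 0.0000 0.0000] k=[49 22 7 3 0 0]
t=6: x=[45.8950 23.3800 8.2650 3.1150 0.3450 0.0000] k=[49 26 8 6 0 0]
t=7: x=[46.3550 26.5750 9.8400 5.5400 0.6900 0.0000] k=[48 23 7 6 0 0]
t=8: x=[45.1250 24.0350 8.7250 5.4250 0.6900 0.0000] k=[44 28 7 9 0 0]
t=9: x=[42.1600 27.4250 9.6450 7.7350 1.0350 0.0000] k=[38 27 6 10 0 0]
t=10: x=[36.7350 25.8500 8.8750 8.3900 1.1500 0.0000] k=[41 22 12 9 0 0]
t=11: x=[38.8150 23.0350 12.8050 8.3100 1.0350 0.0000] k=[37 27 16 10 0 0]
t=12: x=[35.8500 26.8850 16.5750 9.5400 1.1500 0.0000] k=[39 28 22 13 0 0]
t=13: x=[37.7350 28.5750 21.6550 12.5400 1.4950 0.0000] k=[37 26 19 8 4 0]
t=14: x=[35.7350 26.4600 18.5400 8.8050 4.0000 0.4600] k=[35 23 14 5 1 5]
t=15: x=[33.6200 23.3450 14.0000 5.5750 1.9200 4.5400] k=[34 26 11 11 3 10]
t=16: x=[33.0800 25.1950 12.7250 10.0800 4.7250 9.1950] k=[36 20 11 12 6 6]
t=17: x=[34.1600 20.8050 12.1500 11.1950 6.6900 6.0000] k=[30 25 9 8 3 7]
t=18: x=[29.4250 23.7350 10.7250 7.5400 4.0350 6.5400] k=[34 24 13 6 9 12]
t=19: x=[32.8500 23.8850 13.4600 7.1500 9.0000 11.6550] k=[35 29 9 3 11 15]
t=20: x=[34.3100 27.3900 10.6100 4.6100 10.5400 14.5400] k=[34 30 10 8 11 12]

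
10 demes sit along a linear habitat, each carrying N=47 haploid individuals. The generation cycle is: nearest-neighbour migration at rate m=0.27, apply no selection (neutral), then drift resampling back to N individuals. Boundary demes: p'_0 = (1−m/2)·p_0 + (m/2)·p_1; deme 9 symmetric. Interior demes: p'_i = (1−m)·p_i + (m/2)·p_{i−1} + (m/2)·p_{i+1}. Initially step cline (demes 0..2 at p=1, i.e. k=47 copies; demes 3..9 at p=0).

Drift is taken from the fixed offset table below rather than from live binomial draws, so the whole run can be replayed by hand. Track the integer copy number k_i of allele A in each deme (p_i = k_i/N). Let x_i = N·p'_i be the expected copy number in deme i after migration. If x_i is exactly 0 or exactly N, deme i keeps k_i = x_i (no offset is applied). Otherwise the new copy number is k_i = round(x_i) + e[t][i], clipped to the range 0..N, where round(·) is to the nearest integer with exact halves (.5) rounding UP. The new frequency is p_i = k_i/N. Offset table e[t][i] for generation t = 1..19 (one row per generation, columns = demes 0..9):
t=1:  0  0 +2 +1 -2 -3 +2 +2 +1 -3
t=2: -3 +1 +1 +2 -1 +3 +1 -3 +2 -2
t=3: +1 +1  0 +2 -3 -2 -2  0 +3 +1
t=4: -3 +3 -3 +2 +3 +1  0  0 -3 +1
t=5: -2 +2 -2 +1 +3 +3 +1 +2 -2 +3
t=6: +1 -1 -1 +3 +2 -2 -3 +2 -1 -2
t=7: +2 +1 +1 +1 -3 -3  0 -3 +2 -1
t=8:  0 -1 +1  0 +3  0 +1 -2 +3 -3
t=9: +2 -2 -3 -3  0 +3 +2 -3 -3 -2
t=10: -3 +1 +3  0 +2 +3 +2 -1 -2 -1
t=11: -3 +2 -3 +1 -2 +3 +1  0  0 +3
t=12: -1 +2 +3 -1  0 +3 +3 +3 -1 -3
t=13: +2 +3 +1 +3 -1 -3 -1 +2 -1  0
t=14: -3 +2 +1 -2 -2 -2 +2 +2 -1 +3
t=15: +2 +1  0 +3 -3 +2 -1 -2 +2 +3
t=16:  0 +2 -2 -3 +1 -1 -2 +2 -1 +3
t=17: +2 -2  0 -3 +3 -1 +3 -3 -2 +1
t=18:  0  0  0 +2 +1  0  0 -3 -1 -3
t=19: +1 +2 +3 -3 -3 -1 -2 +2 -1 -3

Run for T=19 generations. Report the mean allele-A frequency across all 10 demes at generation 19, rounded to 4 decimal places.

0.3702

t=0: k=[47 47 47 0 0 0 0 0 0 0]
t=1: x=[47.0000 47.0000 40.6550 6.3450 0.0000 0.0000 0.0000 0.0000 0.0000 0.0000] k=[47 47 43 7 0 0 0 0 0 0]
t=2: x=[47.0000 46.4600 38.6800 10.9150 0.9450 0.0000 0.0000 0.0000 0.0000 0.0000] k=[47 47 40 13 0 0 0 0 0 0]
t=3: x=[47.0000 46.0550 37.3000 14.8900 1.7550 0.0000 0.0000 0.0000 0.0000 0.0000] k=[47 47 37 17 0 0 0 0 0 0]
t=4: x=[47.0000 45.6500 35.6500 17.4050 2.2950 0.0000 0.0000 0.0000 0.0000 0.0000] k=[47 47 33 19 5 0 0 0 0 0]
t=5: x=[47.0000 45.1100 33.0000 19.0000 6.2150 0.6750 0.0000 0.0000 0.0000 0.0000] k=[47 47 31 20 9 4 0 0 0 0]
t=6: x=[47.0000 44.8400 31.6750 20.0000 9.8100 4.1350 0.5400 0.0000 0.0000 0.0000] k=[47 44 31 23 12 2 0 0 0 0]
t=7: x=[46.5950 42.6500 31.6750 22.5950 12.1350 3.0800 0.2700 0.0000 0.0000 0.0000] k=[47 44 33 24 9 0 0 0 0 0]
t=8: x=[46.5950 42.9200 33.2700 23.1900 9.8100 1.2150 0.0000 0.0000 0.0000 0.0000] k=[47 42 34 23 13 1 0 0 0 0]
t=9: x=[46.3250 41.5950 33.5950 23.1350 12.7300 2.4850 0.1350 0.0000 0.0000 0.0000] k=[47 40 31 20 13 5 2 0 0 0]
t=10: x=[46.0550 39.7300 30.7300 20.5400 12.8650 5.6750 2.1350 0.2700 0.0000 0.0000] k=[43 41 34 21 15 9 4 0 0 0]
t=11: x=[42.7300 40.3250 33.1900 21.9450 15.0000 9.1350 4.1350 0.5400 0.0000 0.0000] k=[40 42 30 23 13 12 5 1 0 0]
t=12: x=[40.2700 40.1100 30.6750 22.5950 14.2150 11.1900 5.4050 1.4050 0.1350 0.0000] k=[39 42 34 22 14 14 8 4 0 0]
t=13: x=[39.4050 40.5150 33.4600 22.5400 15.0800 13.1900 8.2700 4.0000 0.5400 0.0000] k=[41 44 34 26 14 10 7 6 0 0]
t=14: x=[41.4050 42.2450 34.2700 25.4600 15.0800 10.1350 7.2700 5.3250 0.8100 0.0000] k=[38 44 35 23 13 8 9 7 0 0]
t=15: x=[38.8100 41.9750 34.5950 23.2700 13.6750 8.8100 8.5950 6.3250 0.9450 0.0000] k=[41 43 35 26 11 11 8 4 3 0]
t=16: x=[41.2700 41.6500 34.8650 25.1900 13.0250 10.5950 7.8650 4.4050 2.7300 0.4050] k=[41 44 33 22 14 10 6 6 2 3]
t=17: x=[41.4050 42.1100 33.0000 22.4050 14.5400 10.0000 6.5400 5.4600 2.6750 2.8650] k=[43 40 33 19 18 9 10 2 1 4]
t=18: x=[42.5950 39.4600 32.0550 20.7550 16.9200 10.3500 8.7850 2.9450 1.5400 3.5950] k=[43 39 32 23 18 10 9 0 1 1]
t=19: x=[42.4600 38.5950 31.7300 23.5400 17.5950 10.9450 7.9200 1.3500 0.8650 1.0000] k=[43 41 35 21 15 10 6 3 0 0]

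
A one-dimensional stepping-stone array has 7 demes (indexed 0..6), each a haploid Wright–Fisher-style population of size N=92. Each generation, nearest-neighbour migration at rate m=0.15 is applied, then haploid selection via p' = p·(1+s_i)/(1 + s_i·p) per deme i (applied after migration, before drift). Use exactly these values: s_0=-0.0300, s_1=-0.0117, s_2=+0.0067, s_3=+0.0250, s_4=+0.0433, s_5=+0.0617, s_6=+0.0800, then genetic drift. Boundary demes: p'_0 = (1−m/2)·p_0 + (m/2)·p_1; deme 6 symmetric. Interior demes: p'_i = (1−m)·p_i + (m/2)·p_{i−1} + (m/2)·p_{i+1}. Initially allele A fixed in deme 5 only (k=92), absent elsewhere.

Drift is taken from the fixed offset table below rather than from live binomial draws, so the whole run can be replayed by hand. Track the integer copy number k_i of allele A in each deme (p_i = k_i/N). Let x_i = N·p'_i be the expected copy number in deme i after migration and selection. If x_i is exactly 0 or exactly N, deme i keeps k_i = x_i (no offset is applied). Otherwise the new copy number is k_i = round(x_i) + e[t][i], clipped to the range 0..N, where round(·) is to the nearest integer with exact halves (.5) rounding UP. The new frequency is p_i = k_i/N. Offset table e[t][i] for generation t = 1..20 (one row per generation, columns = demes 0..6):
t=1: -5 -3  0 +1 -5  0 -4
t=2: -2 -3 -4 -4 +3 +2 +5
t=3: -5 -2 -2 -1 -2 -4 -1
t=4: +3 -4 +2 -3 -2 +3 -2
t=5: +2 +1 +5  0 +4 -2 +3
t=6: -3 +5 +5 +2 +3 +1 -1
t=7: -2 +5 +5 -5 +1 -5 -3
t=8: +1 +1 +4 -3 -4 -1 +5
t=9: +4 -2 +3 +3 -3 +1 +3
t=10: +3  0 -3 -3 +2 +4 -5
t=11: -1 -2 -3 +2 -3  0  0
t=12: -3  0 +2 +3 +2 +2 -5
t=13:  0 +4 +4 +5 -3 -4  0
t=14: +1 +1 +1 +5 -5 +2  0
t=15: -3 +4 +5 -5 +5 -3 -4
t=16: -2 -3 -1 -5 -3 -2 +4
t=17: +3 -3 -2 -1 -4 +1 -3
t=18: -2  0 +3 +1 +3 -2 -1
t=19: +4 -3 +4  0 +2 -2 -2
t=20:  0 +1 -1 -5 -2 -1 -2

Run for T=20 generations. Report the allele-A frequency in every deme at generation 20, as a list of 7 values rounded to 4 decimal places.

[0.0761, 0.0652, 0.2065, 0.1630, 0.3043, 0.3913, 0.4457]

t=0: k=[0 0 0 0 0 92 0]
t=1: x=[0.0000 0.0000 0.0000 0.0000 7.1755 78.8877 7.4076] k=[0 0 0 0 2 79 3]
t=2: x=[0.0000 0.0000 0.0000 0.1537 7.9267 68.5854 9.3255] k=[0 0 0 0 11 71 14]
t=3: x=[0.0000 0.0000 0.0000 0.8454 15.2054 63.4178 19.4283] k=[0 0 0 0 13 59 18]
t=4: x=[0.0000 0.0000 0.0000 0.9991 16.0283 53.8187 22.3514] k=[0 0 0 0 14 57 20]
t=5: x=[0.0000 0.0000 0.0000 1.0759 16.7479 52.3560 24.1193] k=[0 0 0 1 21 50 27]
t=6: x=[0.0000 0.0000 0.0755 2.4840 22.3852 47.4765 30.2670] k=[0 0 5 4 25 48 29]
t=7: x=[0.0000 0.3706 4.5790 5.7824 25.9320 46.2268 32.0121] k=[0 5 10 1 27 41 29]
t=8: x=[0.3638 4.9446 9.0041 3.7120 26.8997 40.4013 31.4737] k=[1 6 13 1 23 39 36]
t=9: x=[1.3343 6.0828 11.6427 3.6352 23.2793 38.9128 37.9283] k=[5 4 15 7 20 40 41]
t=10: x=[4.7849 4.8457 13.6525 8.7689 21.2089 39.9223 42.6801] k=[8 5 11 6 23 44 38]
t=11: x=[7.5609 5.6127 10.2356 7.8250 24.0452 43.3447 40.1825] k=[7 4 7 10 21 43 40]
t=12: x=[6.5863 4.4004 7.0433 10.8338 22.5385 42.4905 41.9748] k=[4 4 9 14 25 44 37]
t=13: x=[3.8851 4.3262 9.0544 14.7533 26.3905 43.4200 39.2464] k=[4 8 13 20 23 39 39]
t=14: x=[4.1769 7.9887 13.2254 20.0850 24.7340 39.1400 40.7384] k=[5 9 14 25 20 41 41]
t=15: x=[5.1499 8.9792 14.5315 24.2382 22.6663 40.7793 42.7557] k=[2 13 20 19 28 38 39]
t=16: x=[2.7428 12.5717 19.5024 20.1357 28.9087 38.6602 40.6627] k=[1 10 19 15 26 37 45]
t=17: x=[1.6256 9.8956 18.1220 16.4560 26.7979 38.1042 46.1695] k=[5 7 16 15 23 39 43]
t=18: x=[5.0039 7.4441 15.3351 15.9987 24.3514 39.4429 44.4650] k=[3 7 18 17 27 37 43]
t=19: x=[3.2044 7.4441 17.1932 18.1826 27.8156 38.0284 44.3144] k=[7 4 21 18 30 36 42]
t=20: x=[6.5863 5.4395 19.6028 19.5018 30.4066 37.3202 43.3092] k=[7 6 19 15 28 36 41]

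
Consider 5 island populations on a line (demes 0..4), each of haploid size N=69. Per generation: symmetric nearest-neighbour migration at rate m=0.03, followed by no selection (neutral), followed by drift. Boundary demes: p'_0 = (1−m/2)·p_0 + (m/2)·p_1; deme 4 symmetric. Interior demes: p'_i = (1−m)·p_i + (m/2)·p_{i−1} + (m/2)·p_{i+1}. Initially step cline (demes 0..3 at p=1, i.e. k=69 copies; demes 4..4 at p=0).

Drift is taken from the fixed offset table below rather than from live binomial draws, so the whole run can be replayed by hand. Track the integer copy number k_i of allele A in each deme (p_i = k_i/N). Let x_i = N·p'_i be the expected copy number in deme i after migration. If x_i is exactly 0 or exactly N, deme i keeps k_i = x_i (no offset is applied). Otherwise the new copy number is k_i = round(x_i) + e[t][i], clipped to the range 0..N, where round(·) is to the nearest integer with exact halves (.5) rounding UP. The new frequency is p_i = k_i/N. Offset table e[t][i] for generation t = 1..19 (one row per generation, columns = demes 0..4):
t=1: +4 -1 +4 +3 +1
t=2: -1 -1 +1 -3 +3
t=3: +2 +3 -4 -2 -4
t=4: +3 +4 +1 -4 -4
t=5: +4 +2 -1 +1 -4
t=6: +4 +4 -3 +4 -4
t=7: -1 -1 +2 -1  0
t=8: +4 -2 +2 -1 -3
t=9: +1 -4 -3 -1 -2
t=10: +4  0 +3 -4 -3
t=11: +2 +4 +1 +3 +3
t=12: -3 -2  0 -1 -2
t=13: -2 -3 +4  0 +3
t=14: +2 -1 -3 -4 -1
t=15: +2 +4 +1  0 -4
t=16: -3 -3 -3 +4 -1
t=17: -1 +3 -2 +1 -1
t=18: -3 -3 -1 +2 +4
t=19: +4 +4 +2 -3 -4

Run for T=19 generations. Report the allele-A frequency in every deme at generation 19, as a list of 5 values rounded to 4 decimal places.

[0.9420, 0.9420, 0.9130, 0.6957, 0.0870]

t=0: k=[69 69 69 69 0]
t=1: x=[69.0000 69.0000 69.0000 67.9650 1.0350] k=[69 69 69 69 2]
t=2: x=[69.0000 69.0000 69.0000 67.9950 3.0050] k=[69 69 69 65 6]
t=3: x=[69.0000 69.0000 68.9400 64.1750 6.8850] k=[69 69 65 62 3]
t=4: x=[69.0000 68.9400 65.0150 61.1600 3.8850] k=[69 69 66 57 0]
t=5: x=[69.0000 68.9550 65.9100 56.2800 0.8550] k=[69 69 65 57 0]
t=6: x=[69.0000 68.9400 64.9400 56.2650 0.8550] k=[69 69 62 60 0]
t=7: x=[69.0000 68.8950 62.0750 59.1300 0.9000] k=[69 68 64 58 1]
t=8: x=[68.9850 67.9550 63.9700 57.2350 1.8550] k=[69 66 66 56 0]
t=9: x=[68.9550 66.0450 65.8500 55.3100 0.8400] k=[69 62 63 54 0]
t=10: x=[68.8950 62.1200 62.8500 53.3250 0.8100] k=[69 62 66 49 0]
t=11: x=[68.8950 62.1650 65.6850 48.5200 0.7350] k=[69 66 67 52 4]
t=12: x=[68.9550 66.0600 66.7600 51.5050 4.7200] k=[66 64 67 51 3]
t=13: x=[65.9700 64.0750 66.7150 50.5200 3.7200] k=[64 61 69 51 7]
t=14: x=[63.9550 61.1650 68.6100 50.6100 7.6600] k=[66 60 66 47 7]
t=15: x=[65.9100 60.1800 65.6250 46.6850 7.6000] k=[68 64 67 47 4]
t=16: x=[67.9400 64.1050 66.6550 46.6550 4.6450] k=[65 61 64 51 4]
t=17: x=[64.9400 61.1050 63.7600 50.4900 4.7050] k=[64 64 62 51 4]
t=18: x=[64.0000 63.9700 61.8650 50.4600 4.7050] k=[61 61 61 52 9]
t=19: x=[61.0000 61.0000 60.8650 51.4900 9.6450] k=[65 65 63 48 6]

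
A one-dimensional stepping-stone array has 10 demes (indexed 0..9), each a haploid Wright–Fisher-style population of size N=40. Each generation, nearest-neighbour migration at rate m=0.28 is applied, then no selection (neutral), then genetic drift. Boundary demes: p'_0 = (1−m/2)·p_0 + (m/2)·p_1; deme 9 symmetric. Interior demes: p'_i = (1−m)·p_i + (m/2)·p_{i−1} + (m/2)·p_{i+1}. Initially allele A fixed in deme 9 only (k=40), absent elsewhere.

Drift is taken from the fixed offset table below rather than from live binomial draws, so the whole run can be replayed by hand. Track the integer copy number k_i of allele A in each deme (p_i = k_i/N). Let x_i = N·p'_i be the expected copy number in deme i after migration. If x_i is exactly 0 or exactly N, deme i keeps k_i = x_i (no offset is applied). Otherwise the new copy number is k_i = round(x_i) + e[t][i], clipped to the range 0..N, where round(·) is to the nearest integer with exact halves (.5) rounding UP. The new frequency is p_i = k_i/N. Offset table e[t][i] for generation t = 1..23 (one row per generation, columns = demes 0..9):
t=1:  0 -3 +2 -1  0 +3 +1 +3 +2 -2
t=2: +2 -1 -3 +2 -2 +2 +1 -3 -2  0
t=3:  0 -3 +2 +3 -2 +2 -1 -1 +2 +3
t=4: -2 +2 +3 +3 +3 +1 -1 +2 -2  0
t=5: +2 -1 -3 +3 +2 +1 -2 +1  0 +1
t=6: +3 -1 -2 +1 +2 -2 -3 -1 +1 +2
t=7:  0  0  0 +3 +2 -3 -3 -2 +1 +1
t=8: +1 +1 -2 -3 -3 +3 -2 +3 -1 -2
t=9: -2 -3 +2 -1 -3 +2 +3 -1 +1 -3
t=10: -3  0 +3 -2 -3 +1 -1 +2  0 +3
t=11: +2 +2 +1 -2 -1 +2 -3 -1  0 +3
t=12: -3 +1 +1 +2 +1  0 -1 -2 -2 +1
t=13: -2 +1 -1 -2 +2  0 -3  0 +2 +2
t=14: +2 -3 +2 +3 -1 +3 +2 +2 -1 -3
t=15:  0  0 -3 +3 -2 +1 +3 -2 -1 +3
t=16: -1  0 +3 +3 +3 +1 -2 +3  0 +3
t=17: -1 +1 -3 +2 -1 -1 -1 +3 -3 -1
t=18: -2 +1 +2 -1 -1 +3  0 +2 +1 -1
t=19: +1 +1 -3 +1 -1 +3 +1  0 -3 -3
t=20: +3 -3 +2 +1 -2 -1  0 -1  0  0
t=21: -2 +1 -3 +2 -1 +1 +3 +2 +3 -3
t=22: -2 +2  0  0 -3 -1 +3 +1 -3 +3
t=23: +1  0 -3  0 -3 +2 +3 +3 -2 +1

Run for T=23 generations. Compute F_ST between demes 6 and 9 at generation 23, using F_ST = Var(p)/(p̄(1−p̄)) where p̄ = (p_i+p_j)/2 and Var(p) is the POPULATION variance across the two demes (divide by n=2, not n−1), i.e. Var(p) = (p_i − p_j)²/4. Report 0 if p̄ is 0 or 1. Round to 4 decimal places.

t=0: k=[0 0 0 0 0 0 0 0 0 40]
t=1: x=[0.0000 0.0000 0.0000 0.0000 0.0000 0.0000 0.0000 0.0000 5.6000 34.4000] k=[0 0 0 0 0 0 0 0 8 32]
t=2: x=[0.0000 0.0000 0.0000 0.0000 0.0000 0.0000 0.0000 1.1200 10.2400 28.6400] k=[0 0 0 0 0 0 0 0 8 29]
t=3: x=[0.0000 0.0000 0.0000 0.0000 0.0000 0.0000 0.0000 1.1200 9.8200 26.0600] k=[0 0 0 0 0 0 0 0 12 29]
t=4: x=[0.0000 0.0000 0.0000 0.0000 0.0000 0.0000 0.0000 1.6800 12.7000 26.6200] k=[0 0 0 0 0 0 0 4 11 27]
t=5: x=[0.0000 0.0000 0.0000 0.0000 0.0000 0.0000 0.5600 4.4200 12.2600 24.7600] k=[0 0 0 0 0 0 0 5 12 26]
t=6: x=[0.0000 0.0000 0.0000 0.0000 0.0000 0.0000 0.7000 5.2800 12.9800 24.0400] k=[0 0 0 0 0 0 0 4 14 26]
t=7: x=[0.0000 0.0000 0.0000 0.0000 0.0000 0.0000 0.5600 4.8400 14.2800 24.3200] k=[0 0 0 0 0 0 0 3 15 25]
t=8: x=[0.0000 0.0000 0.0000 0.0000 0.0000 0.0000 0.4200 4.2600 14.7200 23.6000] k=[0 0 0 0 0 0 0 7 14 22]
t=9: x=[0.0000 0.0000 0.0000 0.0000 0.0000 0.0000 0.9800 7.0000 14.1400 20.8800] k=[0 0 0 0 0 0 4 6 15 18]
t=10: x=[0.0000 0.0000 0.0000 0.0000 0.0000 0.5600 3.7200 6.9800 14.1600 17.5800] k=[0 0 0 0 0 2 3 9 14 21]
t=11: x=[0.0000 0.0000 0.0000 0.0000 0.2800 1.8600 3.7000 8.8600 14.2800 20.0200] k=[0 0 0 0 0 4 1 8 14 23]
t=12: x=[0.0000 0.0000 0.0000 0.0000 0.5600 3.0200 2.4000 7.8600 14.4200 21.7400] k=[0 0 0 0 2 3 1 6 12 23]
t=13: x=[0.0000 0.0000 0.0000 0.2800 1.8600 2.5800 1.9800 6.1400 12.7000 21.4600] k=[0 0 0 0 4 3 0 6 15 23]
t=14: x=[0.0000 0.0000 0.0000 0.5600 3.3000 2.7200 1.2600 6.4200 14.8600 21.8800] k=[0 0 0 4 2 6 3 8 14 19]
t=15: x=[0.0000 0.0000 0.5600 3.1600 2.8400 5.0200 4.1200 8.1400 13.8600 18.3000] k=[0 0 0 6 1 6 7 6 13 21]
t=16: x=[0.0000 0.0000 0.8400 4.4600 2.4000 5.4400 6.7200 7.1200 13.1400 19.8800] k=[0 0 4 7 5 6 5 10 13 23]
t=17: x=[0.0000 0.5600 3.8600 6.3000 5.4200 5.7200 5.8400 9.7200 13.9800 21.6000] k=[0 2 1 8 4 5 5 13 11 21]
t=18: x=[0.2800 1.5800 2.1200 6.4600 4.7000 4.8600 6.1200 11.6000 12.6800 19.6000] k=[0 3 4 5 4 8 6 14 14 19]
t=19: x=[0.4200 2.7200 4.0000 4.7200 4.7000 7.1600 7.4000 12.8800 14.7000 18.3000] k=[1 4 1 6 4 10 8 13 12 15]
t=20: x=[1.4200 3.1600 2.1200 5.0200 5.1200 8.8800 8.9800 12.1600 12.5600 14.5800] k=[4 0 4 6 3 8 9 11 13 15]
t=21: x=[3.4400 1.1200 3.7200 5.3000 4.1200 7.4400 9.1400 11.0000 13.0000 14.7200] k=[1 2 1 7 3 8 12 13 16 12]
t=22: x=[1.1400 1.7200 1.9800 5.6000 4.2600 7.8600 11.5800 13.2800 15.0200 12.5600] k=[0 4 2 6 1 7 15 14 12 16]
t=23: x=[0.5600 3.1600 2.8400 4.7400 2.5400 7.2800 13.7400 13.8600 12.8400 15.4400] k=[2 3 0 5 0 9 17 17 11 16]

0.0006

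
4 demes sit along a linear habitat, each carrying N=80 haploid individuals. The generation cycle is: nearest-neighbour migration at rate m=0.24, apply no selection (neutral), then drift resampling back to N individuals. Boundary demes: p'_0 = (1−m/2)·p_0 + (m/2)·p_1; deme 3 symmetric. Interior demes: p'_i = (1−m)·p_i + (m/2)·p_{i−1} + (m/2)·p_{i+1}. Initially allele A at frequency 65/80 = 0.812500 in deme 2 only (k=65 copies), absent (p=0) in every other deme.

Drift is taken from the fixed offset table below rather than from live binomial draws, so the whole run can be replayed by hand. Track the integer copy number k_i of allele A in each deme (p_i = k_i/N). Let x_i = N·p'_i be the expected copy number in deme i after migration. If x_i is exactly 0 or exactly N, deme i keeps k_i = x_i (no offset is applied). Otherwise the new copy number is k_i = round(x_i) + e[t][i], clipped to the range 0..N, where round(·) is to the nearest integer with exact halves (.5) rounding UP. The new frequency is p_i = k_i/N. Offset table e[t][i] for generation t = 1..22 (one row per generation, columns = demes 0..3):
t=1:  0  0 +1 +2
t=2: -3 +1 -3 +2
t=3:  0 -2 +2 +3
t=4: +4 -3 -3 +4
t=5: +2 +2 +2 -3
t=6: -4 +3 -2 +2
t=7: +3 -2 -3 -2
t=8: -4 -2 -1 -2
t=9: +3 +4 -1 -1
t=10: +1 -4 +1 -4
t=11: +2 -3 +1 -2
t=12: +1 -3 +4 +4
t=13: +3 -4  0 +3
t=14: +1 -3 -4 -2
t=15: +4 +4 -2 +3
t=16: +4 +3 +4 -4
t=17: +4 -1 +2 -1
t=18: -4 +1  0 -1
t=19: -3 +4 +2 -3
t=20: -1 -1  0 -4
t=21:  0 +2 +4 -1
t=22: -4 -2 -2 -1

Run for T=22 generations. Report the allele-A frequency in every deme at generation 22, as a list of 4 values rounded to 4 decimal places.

t=0: k=[0 0 65 0]
t=1: x=[0.0000 7.8000 49.4000 7.8000] k=[0 8 50 10]
t=2: x=[0.9600 12.0800 40.1600 14.8000] k=[0 13 37 17]
t=3: x=[1.5600 14.3200 31.7200 19.4000] k=[2 12 34 22]
t=4: x=[3.2000 13.4400 29.9200 23.4400] k=[7 10 27 27]
t=5: x=[7.3600 11.6800 24.9600 27.0000] k=[9 14 27 24]
t=6: x=[9.6000 14.9600 25.0800 24.3600] k=[6 18 23 26]
t=7: x=[7.4400 17.1600 22.7600 25.6400] k=[10 15 20 24]
t=8: x=[10.6000 15.0000 19.8800 23.5200] k=[7 13 19 22]
t=9: x=[7.7200 13.0000 18.6400 21.6400] k=[11 17 18 21]
t=10: x=[11.7200 16.4000 18.2400 20.6400] k=[13 12 19 17]
t=11: x=[12.8800 12.9600 17.9200 17.2400] k=[15 10 19 15]
t=12: x=[14.4000 11.6800 17.4400 15.4800] k=[15 9 21 19]
t=13: x=[14.2800 11.1600 19.3200 19.2400] k=[17 7 19 22]
t=14: x=[15.8000 9.6400 17.9200 21.6400] k=[17 7 14 20]
t=15: x=[15.8000 9.0400 13.8800 19.2800] k=[20 13 12 22]
t=16: x=[19.1600 13.7200 13.3200 20.8000] k=[23 17 17 17]
t=17: x=[22.2800 17.7200 17.0000 17.0000] k=[26 17 19 16]
t=18: x=[24.9200 18.3200 18.4000 16.3600] k=[21 19 18 15]
t=19: x=[20.7600 19.1200 17.7600 15.3600] k=[18 23 20 12]
t=20: x=[18.6000 22.0400 19.4000 12.9600] k=[18 21 19 9]
t=21: x=[18.3600 20.4000 18.0400 10.2000] k=[18 22 22 9]
t=22: x=[18.4800 21.5200 20.4400 10.5600] k=[14 20 18 10]

[0.1750, 0.2500, 0.2250, 0.1250]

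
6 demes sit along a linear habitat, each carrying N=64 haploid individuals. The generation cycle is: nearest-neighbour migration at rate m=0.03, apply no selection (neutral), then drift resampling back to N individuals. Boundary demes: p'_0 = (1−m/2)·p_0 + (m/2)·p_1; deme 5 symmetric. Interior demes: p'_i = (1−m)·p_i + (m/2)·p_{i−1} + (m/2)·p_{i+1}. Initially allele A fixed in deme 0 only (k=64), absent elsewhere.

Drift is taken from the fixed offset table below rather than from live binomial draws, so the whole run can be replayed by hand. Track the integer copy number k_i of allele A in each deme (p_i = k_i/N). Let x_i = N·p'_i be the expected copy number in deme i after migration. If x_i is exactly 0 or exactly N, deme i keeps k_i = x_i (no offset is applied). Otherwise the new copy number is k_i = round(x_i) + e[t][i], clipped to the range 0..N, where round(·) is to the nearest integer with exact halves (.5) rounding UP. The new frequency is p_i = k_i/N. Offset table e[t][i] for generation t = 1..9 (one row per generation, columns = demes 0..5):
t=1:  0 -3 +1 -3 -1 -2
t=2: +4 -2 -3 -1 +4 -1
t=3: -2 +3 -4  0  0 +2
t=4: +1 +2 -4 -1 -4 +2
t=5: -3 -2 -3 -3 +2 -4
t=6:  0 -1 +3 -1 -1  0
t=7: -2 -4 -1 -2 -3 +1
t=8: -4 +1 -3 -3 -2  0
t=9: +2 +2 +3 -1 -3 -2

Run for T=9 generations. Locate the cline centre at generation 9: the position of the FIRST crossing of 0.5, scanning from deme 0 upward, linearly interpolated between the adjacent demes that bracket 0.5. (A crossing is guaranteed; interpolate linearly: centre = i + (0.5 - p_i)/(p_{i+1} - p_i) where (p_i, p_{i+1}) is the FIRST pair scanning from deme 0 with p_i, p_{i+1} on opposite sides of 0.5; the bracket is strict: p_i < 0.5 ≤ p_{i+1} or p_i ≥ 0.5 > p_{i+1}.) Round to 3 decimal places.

t=0: k=[64 0 0 0 0 0]
t=1: x=[63.0400 0.9600 0.0000 0.0000 0.0000 0.0000] k=[63 0 0 0 0 0]
t=2: x=[62.0550 0.9450 0.0000 0.0000 0.0000 0.0000] k=[64 0 0 0 0 0]
t=3: x=[63.0400 0.9600 0.0000 0.0000 0.0000 0.0000] k=[61 4 0 0 0 0]
t=4: x=[60.1450 4.7950 0.0600 0.0000 0.0000 0.0000] k=[61 7 0 0 0 0]
t=5: x=[60.1900 7.7050 0.1050 0.0000 0.0000 0.0000] k=[57 6 0 0 0 0]
t=6: x=[56.2350 6.6750 0.0900 0.0000 0.0000 0.0000] k=[56 6 3 0 0 0]
t=7: x=[55.2500 6.7050 3.0000 0.0450 0.0000 0.0000] k=[53 3 2 0 0 0]
t=8: x=[52.2500 3.7350 1.9850 0.0300 0.0000 0.0000] k=[48 5 0 0 0 0]
t=9: x=[47.3550 5.5700 0.0750 0.0000 0.0000 0.0000] k=[49 8 3 0 0 0]

0.415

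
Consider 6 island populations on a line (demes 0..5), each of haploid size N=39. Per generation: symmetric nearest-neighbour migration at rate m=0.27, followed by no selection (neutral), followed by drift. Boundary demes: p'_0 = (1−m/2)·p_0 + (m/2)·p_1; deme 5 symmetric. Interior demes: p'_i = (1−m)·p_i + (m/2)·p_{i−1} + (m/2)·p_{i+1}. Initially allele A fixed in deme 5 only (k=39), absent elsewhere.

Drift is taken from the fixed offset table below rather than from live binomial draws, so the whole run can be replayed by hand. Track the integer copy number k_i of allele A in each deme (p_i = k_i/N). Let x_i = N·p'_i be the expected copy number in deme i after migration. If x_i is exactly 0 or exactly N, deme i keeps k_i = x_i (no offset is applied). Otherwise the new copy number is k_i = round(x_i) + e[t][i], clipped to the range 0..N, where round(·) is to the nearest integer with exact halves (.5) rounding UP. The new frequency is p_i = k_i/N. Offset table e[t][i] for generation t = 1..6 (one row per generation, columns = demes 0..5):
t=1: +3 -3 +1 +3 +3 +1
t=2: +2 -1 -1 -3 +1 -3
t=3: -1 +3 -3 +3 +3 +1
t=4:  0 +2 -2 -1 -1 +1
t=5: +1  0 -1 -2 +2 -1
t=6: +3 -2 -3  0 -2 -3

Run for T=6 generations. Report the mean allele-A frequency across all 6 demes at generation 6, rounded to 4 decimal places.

t=0: k=[0 0 0 0 0 39]
t=1: x=[0.0000 0.0000 0.0000 0.0000 5.2650 33.7350] k=[0 0 0 0 8 35]
t=2: x=[0.0000 0.0000 0.0000 1.0800 10.5650 31.3550] k=[0 0 0 0 12 28]
t=3: x=[0.0000 0.0000 0.0000 1.6200 12.5400 25.8400] k=[0 0 0 5 16 27]
t=4: x=[0.0000 0.0000 0.6750 5.8100 16.0000 25.5150] k=[0 0 0 5 15 27]
t=5: x=[0.0000 0.0000 0.6750 5.6750 15.2700 25.3800] k=[0 0 0 4 17 24]
t=6: x=[0.0000 0.0000 0.5400 5.2150 16.1900 23.0550] k=[0 0 0 5 14 20]

0.1667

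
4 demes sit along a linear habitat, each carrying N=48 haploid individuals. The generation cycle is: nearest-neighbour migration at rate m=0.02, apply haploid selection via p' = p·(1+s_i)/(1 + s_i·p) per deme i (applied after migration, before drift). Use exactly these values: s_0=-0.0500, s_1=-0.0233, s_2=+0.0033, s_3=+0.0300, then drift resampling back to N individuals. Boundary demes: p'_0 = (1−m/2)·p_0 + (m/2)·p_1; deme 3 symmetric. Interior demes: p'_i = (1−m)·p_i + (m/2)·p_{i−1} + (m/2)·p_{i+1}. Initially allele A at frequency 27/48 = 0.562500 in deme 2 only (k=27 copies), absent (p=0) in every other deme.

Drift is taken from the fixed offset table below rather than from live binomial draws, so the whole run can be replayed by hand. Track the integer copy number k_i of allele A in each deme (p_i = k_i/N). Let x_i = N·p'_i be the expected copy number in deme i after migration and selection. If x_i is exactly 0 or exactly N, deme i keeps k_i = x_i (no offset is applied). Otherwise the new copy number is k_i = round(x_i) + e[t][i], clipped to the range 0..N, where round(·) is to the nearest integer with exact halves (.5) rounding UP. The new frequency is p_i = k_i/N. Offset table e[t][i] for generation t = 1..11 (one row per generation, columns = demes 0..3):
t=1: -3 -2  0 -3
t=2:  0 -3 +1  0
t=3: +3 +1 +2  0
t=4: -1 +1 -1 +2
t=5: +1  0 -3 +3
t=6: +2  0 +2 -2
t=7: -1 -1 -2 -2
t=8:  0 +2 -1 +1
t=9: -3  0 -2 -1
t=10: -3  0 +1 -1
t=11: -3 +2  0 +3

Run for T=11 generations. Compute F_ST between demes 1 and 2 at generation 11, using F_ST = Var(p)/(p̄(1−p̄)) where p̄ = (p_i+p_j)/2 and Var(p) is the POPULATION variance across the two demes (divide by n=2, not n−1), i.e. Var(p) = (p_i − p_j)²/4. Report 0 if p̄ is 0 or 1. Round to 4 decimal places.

t=0: k=[0 0 27 0]
t=1: x=[0.0000 0.2637 26.4991 0.2781] k=[0 0 26 0]
t=2: x=[0.0000 0.2540 25.5194 0.2678] k=[0 0 27 0]
t=3: x=[0.0000 0.2637 26.4991 0.2781] k=[0 1 28 0]
t=4: x=[0.0095 1.2314 27.4887 0.2883] k=[0 2 26 2]
t=5: x=[0.0190 2.1706 25.5594 2.3040] k=[1 2 23 5]
t=6: x=[0.9605 2.1510 22.6494 5.3182] k=[3 2 25 3]
t=7: x=[2.8494 2.1902 24.5895 3.3099] k=[2 1 23 1]
t=8: x=[1.8944 1.2021 22.5994 1.2556] k=[2 3 22 2]
t=9: x=[1.9135 3.1107 21.6491 2.2629] k=[0 3 20 1]
t=10: x=[0.0285 3.0715 19.6782 1.2248] k=[0 3 21 0]
t=11: x=[0.0285 3.0813 20.6488 0.2163] k=[0 5 21 3]

0.1407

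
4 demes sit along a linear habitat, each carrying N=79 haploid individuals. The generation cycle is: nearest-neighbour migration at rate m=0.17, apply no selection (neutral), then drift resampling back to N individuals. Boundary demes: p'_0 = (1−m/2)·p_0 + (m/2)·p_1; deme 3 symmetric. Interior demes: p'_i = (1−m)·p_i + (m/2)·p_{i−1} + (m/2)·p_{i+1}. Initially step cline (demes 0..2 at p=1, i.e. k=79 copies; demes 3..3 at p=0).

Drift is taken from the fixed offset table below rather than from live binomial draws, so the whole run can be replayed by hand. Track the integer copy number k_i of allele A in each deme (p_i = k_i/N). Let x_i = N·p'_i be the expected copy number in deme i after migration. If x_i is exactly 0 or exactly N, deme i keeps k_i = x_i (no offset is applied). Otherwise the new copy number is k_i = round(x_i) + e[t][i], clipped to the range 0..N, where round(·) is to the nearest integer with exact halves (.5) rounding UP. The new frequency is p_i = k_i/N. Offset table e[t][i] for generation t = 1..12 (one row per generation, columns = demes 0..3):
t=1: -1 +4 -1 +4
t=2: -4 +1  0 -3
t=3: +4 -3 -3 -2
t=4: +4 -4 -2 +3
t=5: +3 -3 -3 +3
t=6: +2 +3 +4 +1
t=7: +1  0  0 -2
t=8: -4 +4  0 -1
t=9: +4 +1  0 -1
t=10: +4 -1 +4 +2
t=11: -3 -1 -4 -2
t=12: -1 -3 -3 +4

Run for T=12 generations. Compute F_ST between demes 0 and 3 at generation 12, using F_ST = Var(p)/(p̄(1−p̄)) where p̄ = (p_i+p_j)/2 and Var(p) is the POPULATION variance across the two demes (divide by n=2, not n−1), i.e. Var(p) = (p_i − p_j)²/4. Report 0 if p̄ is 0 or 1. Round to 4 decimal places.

t=0: k=[79 79 79 0]
t=1: x=[79.0000 79.0000 72.2850 6.7150] k=[79 79 71 11]
t=2: x=[79.0000 78.3200 66.5800 16.1000] k=[79 79 67 13]
t=3: x=[79.0000 77.9800 63.4300 17.5900] k=[79 75 60 16]
t=4: x=[78.6600 74.0650 57.5350 19.7400] k=[79 70 56 23]
t=5: x=[78.2350 69.5750 54.3850 25.8050] k=[79 67 51 29]
t=6: x=[77.9800 66.6600 50.4900 30.8700] k=[79 70 54 32]
t=7: x=[78.2350 69.4050 53.4900 33.8700] k=[79 69 53 32]
t=8: x=[78.1500 68.4900 52.5750 33.7850] k=[74 72 53 33]
t=9: x=[73.8300 70.5550 52.9150 34.7000] k=[78 72 53 34]
t=10: x=[77.4900 70.8950 53.0000 35.6150] k=[79 70 57 38]
t=11: x=[78.2350 69.6600 56.4900 39.6150] k=[75 69 52 38]
t=12: x=[74.4900 68.0650 52.2550 39.1900] k=[73 65 49 43]

0.1847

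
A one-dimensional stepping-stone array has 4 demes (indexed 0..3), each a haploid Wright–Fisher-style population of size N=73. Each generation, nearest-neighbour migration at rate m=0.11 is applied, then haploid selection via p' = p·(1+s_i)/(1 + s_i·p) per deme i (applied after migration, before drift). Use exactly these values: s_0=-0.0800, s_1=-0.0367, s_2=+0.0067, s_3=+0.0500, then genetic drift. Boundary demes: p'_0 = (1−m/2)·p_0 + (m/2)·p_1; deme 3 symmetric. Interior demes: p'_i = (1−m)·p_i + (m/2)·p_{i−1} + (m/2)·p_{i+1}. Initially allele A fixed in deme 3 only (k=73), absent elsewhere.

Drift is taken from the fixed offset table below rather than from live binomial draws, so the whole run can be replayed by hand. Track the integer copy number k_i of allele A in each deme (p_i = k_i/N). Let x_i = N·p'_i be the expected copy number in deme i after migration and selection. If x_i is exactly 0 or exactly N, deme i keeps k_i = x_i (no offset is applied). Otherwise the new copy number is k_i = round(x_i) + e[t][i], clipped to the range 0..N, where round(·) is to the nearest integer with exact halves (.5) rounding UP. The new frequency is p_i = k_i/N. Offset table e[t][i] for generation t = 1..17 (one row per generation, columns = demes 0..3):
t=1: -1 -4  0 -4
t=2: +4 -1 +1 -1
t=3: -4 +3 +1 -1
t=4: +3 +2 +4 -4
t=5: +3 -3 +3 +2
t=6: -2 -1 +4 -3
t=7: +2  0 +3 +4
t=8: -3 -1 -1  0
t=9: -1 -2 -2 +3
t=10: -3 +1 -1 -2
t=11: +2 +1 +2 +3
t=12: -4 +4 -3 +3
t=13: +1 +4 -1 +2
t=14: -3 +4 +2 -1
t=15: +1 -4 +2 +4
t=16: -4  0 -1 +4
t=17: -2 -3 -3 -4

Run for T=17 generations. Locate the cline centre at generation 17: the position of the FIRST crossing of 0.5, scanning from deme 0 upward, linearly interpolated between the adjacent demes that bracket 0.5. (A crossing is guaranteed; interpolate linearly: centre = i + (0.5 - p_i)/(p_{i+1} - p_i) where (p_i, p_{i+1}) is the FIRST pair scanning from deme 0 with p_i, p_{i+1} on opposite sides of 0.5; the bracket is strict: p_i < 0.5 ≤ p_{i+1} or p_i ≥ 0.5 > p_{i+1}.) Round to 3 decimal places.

2.288

t=0: k=[0 0 0 73]
t=1: x=[0.0000 0.0000 4.0404 69.1661] k=[0 0 4 65]
t=2: x=[0.0000 0.2119 7.1781 62.1050] k=[0 0 8 61]
t=3: x=[0.0000 0.4239 10.5351 58.6557] k=[0 3 12 58]
t=4: x=[0.1518 3.2132 14.1109 56.1116] k=[3 5 18 52]
t=5: x=[2.8710 5.4146 19.2495 50.8892] k=[6 2 22 53]
t=6: x=[5.3515 3.2035 22.7093 52.0317] k=[3 2 27 49]
t=7: x=[2.7182 3.3098 26.9484 48.5890] k=[5 3 30 53]
t=8: x=[4.5230 4.4366 29.8978 52.4627] k=[2 3 29 52]
t=9: x=[1.8949 4.2237 28.9516 51.4827] k=[1 2 27 54]
t=10: x=[0.9717 3.2035 27.2239 53.2262] k=[0 4 26 51]
t=11: x=[0.2024 4.8190 26.2772 50.3934] k=[2 6 28 53]
t=12: x=[2.0474 6.7572 28.2806 52.3550] k=[0 11 25 55]
t=13: x=[0.5570 10.8160 25.9917 54.0427] k=[2 15 25 56]
t=14: x=[2.5053 14.3979 26.2672 54.9657] k=[0 18 28 54]
t=15: x=[0.9118 17.0662 28.9966 53.2801] k=[2 13 31 57]
t=16: x=[2.4035 12.9811 31.5596 56.2091] k=[0 13 31 60]
t=17: x=[0.6583 12.8737 31.7247 58.9664] k=[0 10 29 55]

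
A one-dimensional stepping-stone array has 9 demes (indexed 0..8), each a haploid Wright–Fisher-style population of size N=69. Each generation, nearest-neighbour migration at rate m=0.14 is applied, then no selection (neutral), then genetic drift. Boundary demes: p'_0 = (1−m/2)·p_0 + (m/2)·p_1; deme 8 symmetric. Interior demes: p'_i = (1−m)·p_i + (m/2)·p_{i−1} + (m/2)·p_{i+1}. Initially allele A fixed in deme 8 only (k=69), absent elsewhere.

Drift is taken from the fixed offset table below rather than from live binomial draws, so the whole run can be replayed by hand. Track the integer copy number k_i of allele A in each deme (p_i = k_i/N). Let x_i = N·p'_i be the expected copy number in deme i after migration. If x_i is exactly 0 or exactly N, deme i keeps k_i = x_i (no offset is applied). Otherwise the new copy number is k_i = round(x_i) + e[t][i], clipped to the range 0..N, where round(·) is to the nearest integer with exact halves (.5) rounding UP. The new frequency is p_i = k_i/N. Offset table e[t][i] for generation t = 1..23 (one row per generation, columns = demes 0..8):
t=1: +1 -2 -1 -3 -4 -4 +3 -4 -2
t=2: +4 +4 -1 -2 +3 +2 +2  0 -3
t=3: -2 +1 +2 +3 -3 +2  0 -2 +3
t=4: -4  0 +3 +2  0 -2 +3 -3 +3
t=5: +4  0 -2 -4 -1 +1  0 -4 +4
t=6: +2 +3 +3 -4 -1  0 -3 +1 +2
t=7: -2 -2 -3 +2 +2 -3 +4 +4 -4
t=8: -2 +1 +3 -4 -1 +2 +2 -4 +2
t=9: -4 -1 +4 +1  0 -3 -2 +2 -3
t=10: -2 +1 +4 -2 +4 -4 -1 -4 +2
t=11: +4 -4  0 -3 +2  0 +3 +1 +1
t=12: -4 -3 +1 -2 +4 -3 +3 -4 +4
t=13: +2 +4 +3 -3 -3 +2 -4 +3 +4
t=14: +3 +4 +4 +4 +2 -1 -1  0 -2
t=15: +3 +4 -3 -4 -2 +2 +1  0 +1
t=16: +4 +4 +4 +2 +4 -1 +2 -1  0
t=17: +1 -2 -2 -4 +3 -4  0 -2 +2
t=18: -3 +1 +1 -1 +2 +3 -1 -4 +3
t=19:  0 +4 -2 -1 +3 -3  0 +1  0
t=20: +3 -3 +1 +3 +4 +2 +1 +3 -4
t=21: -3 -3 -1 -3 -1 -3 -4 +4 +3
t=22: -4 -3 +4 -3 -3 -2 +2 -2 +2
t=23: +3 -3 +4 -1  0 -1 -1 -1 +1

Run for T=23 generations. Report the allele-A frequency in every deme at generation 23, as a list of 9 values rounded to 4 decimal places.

[0.1159, 0.0435, 0.2029, 0.0145, 0.1304, 0.0435, 0.1304, 0.3188, 0.5362]

t=0: k=[0 0 0 0 0 0 0 0 69]
t=1: x=[0.0000 0.0000 0.0000 0.0000 0.0000 0.0000 0.0000 4.8300 64.1700] k=[0 0 0 0 0 0 0 1 62]
t=2: x=[0.0000 0.0000 0.0000 0.0000 0.0000 0.0000 0.0700 5.2000 57.7300] k=[0 0 0 0 0 0 2 5 55]
t=3: x=[0.0000 0.0000 0.0000 0.0000 0.0000 0.1400 2.0700 8.2900 51.5000] k=[0 0 0 0 0 2 2 6 55]
t=4: x=[0.0000 0.0000 0.0000 0.0000 0.1400 1.8600 2.2800 9.1500 51.5700] k=[0 0 0 0 0 0 5 6 55]
t=5: x=[0.0000 0.0000 0.0000 0.0000 0.0000 0.3500 4.7200 9.3600 51.5700] k=[0 0 0 0 0 1 5 5 56]
t=6: x=[0.0000 0.0000 0.0000 0.0000 0.0700 1.2100 4.7200 8.5700 52.4300] k=[0 0 0 0 0 1 2 10 54]
t=7: x=[0.0000 0.0000 0.0000 0.0000 0.0700 1.0000 2.4900 12.5200 50.9200] k=[0 0 0 0 2 0 6 17 47]
t=8: x=[0.0000 0.0000 0.0000 0.1400 1.7200 0.5600 6.3500 18.3300 44.9000] k=[0 0 0 0 1 3 8 14 47]
t=9: x=[0.0000 0.0000 0.0000 0.0700 1.0700 3.2100 8.0700 15.8900 44.6900] k=[0 0 0 1 1 0 6 18 42]
t=10: x=[0.0000 0.0000 0.0700 0.9300 0.9300 0.4900 6.4200 18.8400 40.3200] k=[0 0 4 0 5 0 5 15 42]
t=11: x=[0.0000 0.2800 3.4400 0.6300 4.3000 0.7000 5.3500 16.1900 40.1100] k=[0 0 3 0 6 1 8 17 41]
t=12: x=[0.0000 0.2100 2.5800 0.6300 5.2300 1.8400 8.1400 18.0500 39.3200] k=[0 0 4 0 9 0 11 14 43]
t=13: x=[0.0000 0.2800 3.4400 0.9100 7.7400 1.4000 10.4400 15.8200 40.9700] k=[0 4 6 0 5 3 6 19 45]
t=14: x=[0.2800 3.8600 5.4400 0.7700 4.5100 3.3500 6.7000 19.9100 43.1800] k=[3 8 9 5 7 2 6 20 41]
t=15: x=[3.3500 7.7200 8.6500 5.4200 6.5100 2.6300 6.7000 20.4900 39.5300] k=[6 12 6 1 5 5 8 20 41]
t=16: x=[6.4200 11.1600 6.0700 1.6300 4.7200 5.2100 8.6300 20.6300 39.5300] k=[10 15 10 4 9 4 11 20 40]
t=17: x=[10.3500 14.3000 9.9300 4.7700 8.3000 4.8400 11.1400 20.7700 38.6000] k=[11 12 8 1 11 1 11 19 41]
t=18: x=[11.0700 11.6500 7.7900 2.1900 9.6000 2.4000 10.8600 19.9800 39.4600] k=[8 13 9 1 12 5 10 16 42]
t=19: x=[8.3500 12.3700 8.7200 2.3300 10.7400 5.8400 10.0700 17.4000 40.1800] k=[8 16 7 1 14 3 10 18 40]
t=20: x=[8.5600 14.8100 7.2100 2.3300 12.3200 4.2600 10.0700 18.9800 38.4600] k=[12 12 8 5 16 6 11 22 34]
t=21: x=[12.0000 11.7200 8.0700 5.9800 14.5300 7.0500 11.4200 22.0700 33.1600] k=[9 9 7 3 14 4 7 26 36]
t=22: x=[9.0000 8.8600 6.8600 4.0500 12.5300 4.9100 8.1200 25.3700 35.3000] k=[5 6 11 1 10 3 10 23 37]
t=23: x=[5.0700 6.2800 9.9500 2.3300 8.8800 3.9800 10.4200 23.0700 36.0200] k=[8 3 14 1 9 3 9 22 37]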